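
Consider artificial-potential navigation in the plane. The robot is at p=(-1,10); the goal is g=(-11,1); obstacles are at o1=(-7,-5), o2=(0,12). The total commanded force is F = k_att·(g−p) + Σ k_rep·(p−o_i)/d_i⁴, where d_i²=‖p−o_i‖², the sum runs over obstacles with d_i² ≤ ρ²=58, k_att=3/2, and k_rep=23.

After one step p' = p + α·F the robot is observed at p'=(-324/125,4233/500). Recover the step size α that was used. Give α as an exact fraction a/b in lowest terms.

F_att = 3/2·(g−p) = 3/2·(-10,-9) = (-15.0000,-13.5000)
o1: d²=261 > ρ²=58 → inactive
o2: d²=5 ≤ ρ²=58; F_rep = 23·(-1,-2)/5² = (-0.9200,-1.8400)
F = F_att + ΣF_rep = (-15.9200,-15.3400)
Δp = p'−p = (-1.5920,-1.5340); α = Δx/Fx = (-199/125) / (-398/25) = 1/10
check: Δy/Fy = (-767/500) / (-767/50) = 1/10 ✓

α = 1/10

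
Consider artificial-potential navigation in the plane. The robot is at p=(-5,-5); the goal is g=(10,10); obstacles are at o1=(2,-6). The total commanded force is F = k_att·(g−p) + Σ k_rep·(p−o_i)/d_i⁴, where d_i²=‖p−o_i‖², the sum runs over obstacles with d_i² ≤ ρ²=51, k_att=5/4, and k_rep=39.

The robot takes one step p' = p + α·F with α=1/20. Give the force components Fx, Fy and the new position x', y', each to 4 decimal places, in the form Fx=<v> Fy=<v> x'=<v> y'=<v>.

Fx=18.6408 Fy=18.7656 x'=-4.0680 y'=-4.0617

F_att = 5/4·(g−p) = 5/4·(15,15) = (18.7500,18.7500)
o1: d²=50 ≤ ρ²=51; F_rep = 39·(-7,1)/50² = (-0.1092,0.0156)
F = F_att + ΣF_rep = (18.6408,18.7656)
p' = p + 1/20·F = (-4.0680,-4.0617)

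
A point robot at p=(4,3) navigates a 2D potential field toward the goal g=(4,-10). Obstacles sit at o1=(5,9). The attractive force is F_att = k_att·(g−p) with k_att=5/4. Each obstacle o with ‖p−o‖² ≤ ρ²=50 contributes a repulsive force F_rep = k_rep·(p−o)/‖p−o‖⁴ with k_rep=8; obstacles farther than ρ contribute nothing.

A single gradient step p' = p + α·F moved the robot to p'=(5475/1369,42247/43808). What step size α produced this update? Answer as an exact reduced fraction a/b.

α = 1/8

F_att = 5/4·(g−p) = 5/4·(0,-13) = (0.0000,-16.2500)
o1: d²=37 ≤ ρ²=50; F_rep = 8·(-1,-6)/37² = (-0.0058,-0.0351)
F = F_att + ΣF_rep = (-0.0058,-16.2851)
Δp = p'−p = (-0.0007,-2.0356); α = Δx/Fx = (-1/1369) / (-8/1369) = 1/8
check: Δy/Fy = (-89177/43808) / (-89177/5476) = 1/8 ✓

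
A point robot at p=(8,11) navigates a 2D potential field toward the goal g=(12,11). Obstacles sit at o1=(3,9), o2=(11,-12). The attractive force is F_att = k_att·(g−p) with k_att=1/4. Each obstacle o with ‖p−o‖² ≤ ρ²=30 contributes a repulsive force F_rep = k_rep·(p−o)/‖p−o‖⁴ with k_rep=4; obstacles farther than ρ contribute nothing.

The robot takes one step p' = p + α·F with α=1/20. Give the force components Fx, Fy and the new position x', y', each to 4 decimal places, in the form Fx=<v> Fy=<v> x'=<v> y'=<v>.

Fx=1.0238 Fy=0.0095 x'=8.0512 y'=11.0005

F_att = 1/4·(g−p) = 1/4·(4,0) = (1.0000,0.0000)
o1: d²=29 ≤ ρ²=30; F_rep = 4·(5,2)/29² = (0.0238,0.0095)
o2: d²=538 > ρ²=30 → inactive
F = F_att + ΣF_rep = (1.0238,0.0095)
p' = p + 1/20·F = (8.0512,11.0005)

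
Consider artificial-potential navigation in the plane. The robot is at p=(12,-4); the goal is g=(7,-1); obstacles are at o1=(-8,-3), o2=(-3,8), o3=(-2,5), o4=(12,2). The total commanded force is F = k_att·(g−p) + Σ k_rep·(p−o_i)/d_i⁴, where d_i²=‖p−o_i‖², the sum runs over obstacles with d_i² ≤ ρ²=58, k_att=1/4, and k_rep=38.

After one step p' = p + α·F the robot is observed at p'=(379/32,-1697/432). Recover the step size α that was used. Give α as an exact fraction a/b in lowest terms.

α = 1/8

F_att = 1/4·(g−p) = 1/4·(-5,3) = (-1.2500,0.7500)
o1: d²=401 > ρ²=58 → inactive
o2: d²=369 > ρ²=58 → inactive
o3: d²=277 > ρ²=58 → inactive
o4: d²=36 ≤ ρ²=58; F_rep = 38·(0,-6)/36² = (0.0000,-0.1759)
F = F_att + ΣF_rep = (-1.2500,0.5741)
Δp = p'−p = (-0.1562,0.0718); α = Δx/Fx = (-5/32) / (-5/4) = 1/8
check: Δy/Fy = (31/432) / (31/54) = 1/8 ✓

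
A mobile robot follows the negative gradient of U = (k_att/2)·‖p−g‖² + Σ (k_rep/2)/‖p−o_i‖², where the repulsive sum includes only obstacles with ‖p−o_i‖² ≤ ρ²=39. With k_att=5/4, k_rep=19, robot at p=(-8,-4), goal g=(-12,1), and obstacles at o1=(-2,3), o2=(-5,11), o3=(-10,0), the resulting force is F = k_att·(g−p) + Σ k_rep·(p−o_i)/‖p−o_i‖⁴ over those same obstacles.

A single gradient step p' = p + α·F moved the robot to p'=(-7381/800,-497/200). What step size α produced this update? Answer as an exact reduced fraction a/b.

α = 1/4

F_att = 5/4·(g−p) = 5/4·(-4,5) = (-5.0000,6.2500)
o1: d²=85 > ρ²=39 → inactive
o2: d²=234 > ρ²=39 → inactive
o3: d²=20 ≤ ρ²=39; F_rep = 19·(2,-4)/20² = (0.0950,-0.1900)
F = F_att + ΣF_rep = (-4.9050,6.0600)
Δp = p'−p = (-1.2263,1.5150); α = Δx/Fx = (-981/800) / (-981/200) = 1/4
check: Δy/Fy = (303/200) / (303/50) = 1/4 ✓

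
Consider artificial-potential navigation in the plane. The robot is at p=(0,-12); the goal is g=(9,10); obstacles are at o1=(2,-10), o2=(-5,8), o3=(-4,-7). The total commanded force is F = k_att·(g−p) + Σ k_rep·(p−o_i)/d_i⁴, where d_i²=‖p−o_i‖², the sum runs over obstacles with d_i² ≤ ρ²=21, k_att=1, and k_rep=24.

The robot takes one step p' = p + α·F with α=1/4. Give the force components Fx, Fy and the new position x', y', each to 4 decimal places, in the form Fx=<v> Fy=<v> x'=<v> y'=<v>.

F_att = 1·(g−p) = 1·(9,22) = (9.0000,22.0000)
o1: d²=8 ≤ ρ²=21; F_rep = 24·(-2,-2)/8² = (-0.7500,-0.7500)
o2: d²=425 > ρ²=21 → inactive
o3: d²=41 > ρ²=21 → inactive
F = F_att + ΣF_rep = (8.2500,21.2500)
p' = p + 1/4·F = (2.0625,-6.6875)

Fx=8.2500 Fy=21.2500 x'=2.0625 y'=-6.6875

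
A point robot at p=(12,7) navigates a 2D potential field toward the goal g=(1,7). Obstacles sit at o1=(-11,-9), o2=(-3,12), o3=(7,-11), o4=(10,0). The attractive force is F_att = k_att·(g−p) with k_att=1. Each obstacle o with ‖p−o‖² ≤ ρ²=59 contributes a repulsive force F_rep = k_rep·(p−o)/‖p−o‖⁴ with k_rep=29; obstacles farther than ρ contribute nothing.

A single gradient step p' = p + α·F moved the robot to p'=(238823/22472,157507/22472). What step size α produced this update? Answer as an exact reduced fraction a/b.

α = 1/8

F_att = 1·(g−p) = 1·(-11,0) = (-11.0000,0.0000)
o1: d²=785 > ρ²=59 → inactive
o2: d²=250 > ρ²=59 → inactive
o3: d²=349 > ρ²=59 → inactive
o4: d²=53 ≤ ρ²=59; F_rep = 29·(2,7)/53² = (0.0206,0.0723)
F = F_att + ΣF_rep = (-10.9794,0.0723)
Δp = p'−p = (-1.3724,0.0090); α = Δx/Fx = (-30841/22472) / (-30841/2809) = 1/8
check: Δy/Fy = (203/22472) / (203/2809) = 1/8 ✓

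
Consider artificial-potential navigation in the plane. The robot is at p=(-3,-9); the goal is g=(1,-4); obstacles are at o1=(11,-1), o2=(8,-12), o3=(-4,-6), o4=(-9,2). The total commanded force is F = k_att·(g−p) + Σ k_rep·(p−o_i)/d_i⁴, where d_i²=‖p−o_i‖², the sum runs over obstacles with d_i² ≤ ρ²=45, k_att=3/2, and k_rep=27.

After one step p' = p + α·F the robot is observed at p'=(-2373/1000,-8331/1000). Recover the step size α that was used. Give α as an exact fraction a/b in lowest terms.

F_att = 3/2·(g−p) = 3/2·(4,5) = (6.0000,7.5000)
o1: d²=260 > ρ²=45 → inactive
o2: d²=130 > ρ²=45 → inactive
o3: d²=10 ≤ ρ²=45; F_rep = 27·(1,-3)/10² = (0.2700,-0.8100)
o4: d²=157 > ρ²=45 → inactive
F = F_att + ΣF_rep = (6.2700,6.6900)
Δp = p'−p = (0.6270,0.6690); α = Δx/Fx = (627/1000) / (627/100) = 1/10
check: Δy/Fy = (669/1000) / (669/100) = 1/10 ✓

α = 1/10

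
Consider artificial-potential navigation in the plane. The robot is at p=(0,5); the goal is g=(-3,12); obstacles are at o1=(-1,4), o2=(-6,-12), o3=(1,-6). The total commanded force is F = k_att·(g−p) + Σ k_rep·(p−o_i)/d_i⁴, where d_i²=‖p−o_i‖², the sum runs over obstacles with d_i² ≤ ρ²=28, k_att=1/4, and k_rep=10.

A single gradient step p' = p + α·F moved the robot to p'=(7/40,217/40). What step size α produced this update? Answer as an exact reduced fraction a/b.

α = 1/10

F_att = 1/4·(g−p) = 1/4·(-3,7) = (-0.7500,1.7500)
o1: d²=2 ≤ ρ²=28; F_rep = 10·(1,1)/2² = (2.5000,2.5000)
o2: d²=325 > ρ²=28 → inactive
o3: d²=122 > ρ²=28 → inactive
F = F_att + ΣF_rep = (1.7500,4.2500)
Δp = p'−p = (0.1750,0.4250); α = Δx/Fx = (7/40) / (7/4) = 1/10
check: Δy/Fy = (17/40) / (17/4) = 1/10 ✓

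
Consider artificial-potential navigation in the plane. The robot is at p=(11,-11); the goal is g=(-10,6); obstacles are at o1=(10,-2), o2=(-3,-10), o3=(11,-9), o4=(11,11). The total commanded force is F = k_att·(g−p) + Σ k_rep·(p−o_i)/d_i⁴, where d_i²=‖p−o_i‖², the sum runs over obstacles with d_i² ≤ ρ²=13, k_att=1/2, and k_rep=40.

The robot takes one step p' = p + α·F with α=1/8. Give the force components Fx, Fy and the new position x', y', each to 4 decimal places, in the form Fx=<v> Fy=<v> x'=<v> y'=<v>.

Fx=-10.5000 Fy=3.5000 x'=9.6875 y'=-10.5625

F_att = 1/2·(g−p) = 1/2·(-21,17) = (-10.5000,8.5000)
o1: d²=82 > ρ²=13 → inactive
o2: d²=197 > ρ²=13 → inactive
o3: d²=4 ≤ ρ²=13; F_rep = 40·(0,-2)/4² = (0.0000,-5.0000)
o4: d²=484 > ρ²=13 → inactive
F = F_att + ΣF_rep = (-10.5000,3.5000)
p' = p + 1/8·F = (9.6875,-10.5625)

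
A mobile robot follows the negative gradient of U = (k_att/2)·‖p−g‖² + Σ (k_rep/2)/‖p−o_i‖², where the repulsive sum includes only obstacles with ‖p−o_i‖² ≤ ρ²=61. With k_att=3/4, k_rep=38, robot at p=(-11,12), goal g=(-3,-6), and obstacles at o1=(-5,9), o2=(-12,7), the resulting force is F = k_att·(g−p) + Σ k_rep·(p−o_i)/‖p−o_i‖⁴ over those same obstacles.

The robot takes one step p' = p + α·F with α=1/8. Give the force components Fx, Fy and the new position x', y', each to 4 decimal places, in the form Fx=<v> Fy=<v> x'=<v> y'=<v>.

F_att = 3/4·(g−p) = 3/4·(8,-18) = (6.0000,-13.5000)
o1: d²=45 ≤ ρ²=61; F_rep = 38·(-6,3)/45² = (-0.1126,0.0563)
o2: d²=26 ≤ ρ²=61; F_rep = 38·(1,5)/26² = (0.0562,0.2811)
F = F_att + ΣF_rep = (5.9436,-13.1626)
p' = p + 1/8·F = (-10.2570,10.3547)

Fx=5.9436 Fy=-13.1626 x'=-10.2570 y'=10.3547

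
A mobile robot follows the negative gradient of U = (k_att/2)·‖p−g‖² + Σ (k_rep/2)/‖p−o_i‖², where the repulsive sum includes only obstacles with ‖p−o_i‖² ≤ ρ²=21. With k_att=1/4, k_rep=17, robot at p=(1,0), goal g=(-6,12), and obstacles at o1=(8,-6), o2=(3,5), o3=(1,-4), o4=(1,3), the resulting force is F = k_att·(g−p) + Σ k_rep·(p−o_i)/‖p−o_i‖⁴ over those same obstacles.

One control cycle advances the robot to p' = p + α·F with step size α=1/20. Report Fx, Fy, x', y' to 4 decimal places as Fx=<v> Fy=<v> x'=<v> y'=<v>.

Fx=-1.7500 Fy=2.6360 x'=0.9125 y'=0.1318

F_att = 1/4·(g−p) = 1/4·(-7,12) = (-1.7500,3.0000)
o1: d²=85 > ρ²=21 → inactive
o2: d²=29 > ρ²=21 → inactive
o3: d²=16 ≤ ρ²=21; F_rep = 17·(0,4)/16² = (0.0000,0.2656)
o4: d²=9 ≤ ρ²=21; F_rep = 17·(0,-3)/9² = (0.0000,-0.6296)
F = F_att + ΣF_rep = (-1.7500,2.6360)
p' = p + 1/20·F = (0.9125,0.1318)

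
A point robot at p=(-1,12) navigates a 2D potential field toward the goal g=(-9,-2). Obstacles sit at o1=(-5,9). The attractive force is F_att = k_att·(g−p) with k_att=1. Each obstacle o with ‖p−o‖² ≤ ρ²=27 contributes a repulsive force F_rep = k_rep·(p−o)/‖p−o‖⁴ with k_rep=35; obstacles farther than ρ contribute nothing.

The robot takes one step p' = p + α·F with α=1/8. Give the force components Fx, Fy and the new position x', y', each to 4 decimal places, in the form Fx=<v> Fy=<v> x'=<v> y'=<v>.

F_att = 1·(g−p) = 1·(-8,-14) = (-8.0000,-14.0000)
o1: d²=25 ≤ ρ²=27; F_rep = 35·(4,3)/25² = (0.2240,0.1680)
F = F_att + ΣF_rep = (-7.7760,-13.8320)
p' = p + 1/8·F = (-1.9720,10.2710)

Fx=-7.7760 Fy=-13.8320 x'=-1.9720 y'=10.2710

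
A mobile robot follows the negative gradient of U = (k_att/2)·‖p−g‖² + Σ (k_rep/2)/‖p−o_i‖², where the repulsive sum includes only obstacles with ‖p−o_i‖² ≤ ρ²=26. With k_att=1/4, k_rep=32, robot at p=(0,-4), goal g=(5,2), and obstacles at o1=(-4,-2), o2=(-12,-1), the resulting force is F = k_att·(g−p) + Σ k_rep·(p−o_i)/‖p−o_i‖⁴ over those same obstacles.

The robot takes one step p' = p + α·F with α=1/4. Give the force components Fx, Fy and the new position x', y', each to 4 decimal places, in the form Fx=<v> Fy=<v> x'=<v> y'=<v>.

Fx=1.5700 Fy=1.3400 x'=0.3925 y'=-3.6650

F_att = 1/4·(g−p) = 1/4·(5,6) = (1.2500,1.5000)
o1: d²=20 ≤ ρ²=26; F_rep = 32·(4,-2)/20² = (0.3200,-0.1600)
o2: d²=153 > ρ²=26 → inactive
F = F_att + ΣF_rep = (1.5700,1.3400)
p' = p + 1/4·F = (0.3925,-3.6650)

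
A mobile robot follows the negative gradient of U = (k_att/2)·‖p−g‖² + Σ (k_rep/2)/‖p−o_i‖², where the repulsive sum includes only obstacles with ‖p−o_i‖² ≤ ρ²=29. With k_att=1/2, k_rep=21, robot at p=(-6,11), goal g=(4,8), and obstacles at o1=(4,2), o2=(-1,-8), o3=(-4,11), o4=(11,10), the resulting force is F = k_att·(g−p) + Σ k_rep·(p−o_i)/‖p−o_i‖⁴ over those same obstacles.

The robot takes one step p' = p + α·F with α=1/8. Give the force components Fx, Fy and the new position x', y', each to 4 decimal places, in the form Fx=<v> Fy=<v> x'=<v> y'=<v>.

F_att = 1/2·(g−p) = 1/2·(10,-3) = (5.0000,-1.5000)
o1: d²=181 > ρ²=29 → inactive
o2: d²=386 > ρ²=29 → inactive
o3: d²=4 ≤ ρ²=29; F_rep = 21·(-2,0)/4² = (-2.6250,0.0000)
o4: d²=290 > ρ²=29 → inactive
F = F_att + ΣF_rep = (2.3750,-1.5000)
p' = p + 1/8·F = (-5.7031,10.8125)

Fx=2.3750 Fy=-1.5000 x'=-5.7031 y'=10.8125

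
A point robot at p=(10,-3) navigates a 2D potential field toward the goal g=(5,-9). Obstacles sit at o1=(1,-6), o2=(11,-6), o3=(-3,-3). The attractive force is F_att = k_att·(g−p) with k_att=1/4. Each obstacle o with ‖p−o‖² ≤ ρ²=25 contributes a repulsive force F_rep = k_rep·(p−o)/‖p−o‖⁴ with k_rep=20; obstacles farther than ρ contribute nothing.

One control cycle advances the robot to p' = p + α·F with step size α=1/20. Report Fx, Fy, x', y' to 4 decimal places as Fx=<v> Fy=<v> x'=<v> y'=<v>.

Fx=-1.4500 Fy=-0.9000 x'=9.9275 y'=-3.0450

F_att = 1/4·(g−p) = 1/4·(-5,-6) = (-1.2500,-1.5000)
o1: d²=90 > ρ²=25 → inactive
o2: d²=10 ≤ ρ²=25; F_rep = 20·(-1,3)/10² = (-0.2000,0.6000)
o3: d²=169 > ρ²=25 → inactive
F = F_att + ΣF_rep = (-1.4500,-0.9000)
p' = p + 1/20·F = (9.9275,-3.0450)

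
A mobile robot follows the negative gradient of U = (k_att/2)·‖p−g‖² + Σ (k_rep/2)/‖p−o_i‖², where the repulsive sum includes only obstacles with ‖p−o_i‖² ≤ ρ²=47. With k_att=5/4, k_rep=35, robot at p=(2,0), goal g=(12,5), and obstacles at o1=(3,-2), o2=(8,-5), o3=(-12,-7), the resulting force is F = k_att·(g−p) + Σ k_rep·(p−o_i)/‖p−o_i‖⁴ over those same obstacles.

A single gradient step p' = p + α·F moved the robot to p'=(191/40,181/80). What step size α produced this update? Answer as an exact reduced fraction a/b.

F_att = 5/4·(g−p) = 5/4·(10,5) = (12.5000,6.2500)
o1: d²=5 ≤ ρ²=47; F_rep = 35·(-1,2)/5² = (-1.4000,2.8000)
o2: d²=61 > ρ²=47 → inactive
o3: d²=245 > ρ²=47 → inactive
F = F_att + ΣF_rep = (11.1000,9.0500)
Δp = p'−p = (2.7750,2.2625); α = Δx/Fx = (111/40) / (111/10) = 1/4
check: Δy/Fy = (181/80) / (181/20) = 1/4 ✓

α = 1/4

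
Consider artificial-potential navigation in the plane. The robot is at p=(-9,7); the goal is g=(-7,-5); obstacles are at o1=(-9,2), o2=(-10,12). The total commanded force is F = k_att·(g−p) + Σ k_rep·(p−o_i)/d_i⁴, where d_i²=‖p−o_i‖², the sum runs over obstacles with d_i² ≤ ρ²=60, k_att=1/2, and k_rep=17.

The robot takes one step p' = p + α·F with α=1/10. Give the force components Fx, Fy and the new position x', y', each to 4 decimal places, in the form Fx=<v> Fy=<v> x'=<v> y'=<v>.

Fx=1.0251 Fy=-5.9897 x'=-8.8975 y'=6.4010

F_att = 1/2·(g−p) = 1/2·(2,-12) = (1.0000,-6.0000)
o1: d²=25 ≤ ρ²=60; F_rep = 17·(0,5)/25² = (0.0000,0.1360)
o2: d²=26 ≤ ρ²=60; F_rep = 17·(1,-5)/26² = (0.0251,-0.1257)
F = F_att + ΣF_rep = (1.0251,-5.9897)
p' = p + 1/10·F = (-8.8975,6.4010)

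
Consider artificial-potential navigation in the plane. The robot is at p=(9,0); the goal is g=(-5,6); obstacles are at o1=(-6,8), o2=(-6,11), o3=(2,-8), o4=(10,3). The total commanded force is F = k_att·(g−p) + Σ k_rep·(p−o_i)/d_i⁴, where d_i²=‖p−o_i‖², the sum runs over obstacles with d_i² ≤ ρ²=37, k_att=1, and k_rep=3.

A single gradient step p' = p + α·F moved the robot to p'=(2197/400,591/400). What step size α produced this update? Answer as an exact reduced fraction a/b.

α = 1/4

F_att = 1·(g−p) = 1·(-14,6) = (-14.0000,6.0000)
o1: d²=289 > ρ²=37 → inactive
o2: d²=346 > ρ²=37 → inactive
o3: d²=113 > ρ²=37 → inactive
o4: d²=10 ≤ ρ²=37; F_rep = 3·(-1,-3)/10² = (-0.0300,-0.0900)
F = F_att + ΣF_rep = (-14.0300,5.9100)
Δp = p'−p = (-3.5075,1.4775); α = Δx/Fx = (-1403/400) / (-1403/100) = 1/4
check: Δy/Fy = (591/400) / (591/100) = 1/4 ✓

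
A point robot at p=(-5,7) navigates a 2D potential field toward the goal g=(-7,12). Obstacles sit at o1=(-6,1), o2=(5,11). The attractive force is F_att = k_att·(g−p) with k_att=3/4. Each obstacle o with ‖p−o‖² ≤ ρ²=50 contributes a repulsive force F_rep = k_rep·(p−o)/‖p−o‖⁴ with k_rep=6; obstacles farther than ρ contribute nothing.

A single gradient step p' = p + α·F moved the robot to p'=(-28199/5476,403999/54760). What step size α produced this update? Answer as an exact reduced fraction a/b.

F_att = 3/4·(g−p) = 3/4·(-2,5) = (-1.5000,3.7500)
o1: d²=37 ≤ ρ²=50; F_rep = 6·(1,6)/37² = (0.0044,0.0263)
o2: d²=116 > ρ²=50 → inactive
F = F_att + ΣF_rep = (-1.4956,3.7763)
Δp = p'−p = (-0.1496,0.3776); α = Δx/Fx = (-819/5476) / (-4095/2738) = 1/10
check: Δy/Fy = (20679/54760) / (20679/5476) = 1/10 ✓

α = 1/10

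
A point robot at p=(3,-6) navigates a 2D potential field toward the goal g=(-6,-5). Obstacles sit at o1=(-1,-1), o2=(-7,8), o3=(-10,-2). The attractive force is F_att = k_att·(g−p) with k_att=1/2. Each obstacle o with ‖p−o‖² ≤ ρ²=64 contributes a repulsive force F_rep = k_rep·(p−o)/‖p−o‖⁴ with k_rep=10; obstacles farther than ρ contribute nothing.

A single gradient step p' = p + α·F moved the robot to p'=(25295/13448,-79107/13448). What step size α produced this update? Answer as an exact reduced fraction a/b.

F_att = 1/2·(g−p) = 1/2·(-9,1) = (-4.5000,0.5000)
o1: d²=41 ≤ ρ²=64; F_rep = 10·(4,-5)/41² = (0.0238,-0.0297)
o2: d²=296 > ρ²=64 → inactive
o3: d²=185 > ρ²=64 → inactive
F = F_att + ΣF_rep = (-4.4762,0.4703)
Δp = p'−p = (-1.1191,0.1176); α = Δx/Fx = (-15049/13448) / (-15049/3362) = 1/4
check: Δy/Fy = (1581/13448) / (1581/3362) = 1/4 ✓

α = 1/4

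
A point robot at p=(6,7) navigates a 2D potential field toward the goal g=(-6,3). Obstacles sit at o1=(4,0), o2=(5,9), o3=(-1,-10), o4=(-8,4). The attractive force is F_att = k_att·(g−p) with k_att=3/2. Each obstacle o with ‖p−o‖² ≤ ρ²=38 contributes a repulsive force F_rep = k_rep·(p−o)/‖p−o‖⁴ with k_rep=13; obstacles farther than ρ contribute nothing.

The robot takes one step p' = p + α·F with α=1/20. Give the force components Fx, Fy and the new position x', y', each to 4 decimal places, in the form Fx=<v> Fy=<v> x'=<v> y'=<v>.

F_att = 3/2·(g−p) = 3/2·(-12,-4) = (-18.0000,-6.0000)
o1: d²=53 > ρ²=38 → inactive
o2: d²=5 ≤ ρ²=38; F_rep = 13·(1,-2)/5² = (0.5200,-1.0400)
o3: d²=338 > ρ²=38 → inactive
o4: d²=205 > ρ²=38 → inactive
F = F_att + ΣF_rep = (-17.4800,-7.0400)
p' = p + 1/20·F = (5.1260,6.6480)

Fx=-17.4800 Fy=-7.0400 x'=5.1260 y'=6.6480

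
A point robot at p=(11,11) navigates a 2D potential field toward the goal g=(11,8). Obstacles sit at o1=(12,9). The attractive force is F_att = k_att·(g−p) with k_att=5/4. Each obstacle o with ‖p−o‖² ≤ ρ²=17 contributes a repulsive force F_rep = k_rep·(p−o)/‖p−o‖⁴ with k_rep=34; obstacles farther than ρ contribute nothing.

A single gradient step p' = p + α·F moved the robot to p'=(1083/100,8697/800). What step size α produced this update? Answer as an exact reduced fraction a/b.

F_att = 5/4·(g−p) = 5/4·(0,-3) = (0.0000,-3.7500)
o1: d²=5 ≤ ρ²=17; F_rep = 34·(-1,2)/5² = (-1.3600,2.7200)
F = F_att + ΣF_rep = (-1.3600,-1.0300)
Δp = p'−p = (-0.1700,-0.1288); α = Δx/Fx = (-17/100) / (-34/25) = 1/8
check: Δy/Fy = (-103/800) / (-103/100) = 1/8 ✓

α = 1/8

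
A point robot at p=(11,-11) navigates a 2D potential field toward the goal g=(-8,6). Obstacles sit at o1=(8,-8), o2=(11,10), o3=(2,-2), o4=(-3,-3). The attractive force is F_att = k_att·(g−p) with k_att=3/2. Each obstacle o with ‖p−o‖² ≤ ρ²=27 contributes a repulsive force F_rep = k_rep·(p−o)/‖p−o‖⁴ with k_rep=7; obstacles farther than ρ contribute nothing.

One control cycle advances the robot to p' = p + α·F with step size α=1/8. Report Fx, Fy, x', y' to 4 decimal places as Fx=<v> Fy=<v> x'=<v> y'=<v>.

F_att = 3/2·(g−p) = 3/2·(-19,17) = (-28.5000,25.5000)
o1: d²=18 ≤ ρ²=27; F_rep = 7·(3,-3)/18² = (0.0648,-0.0648)
o2: d²=441 > ρ²=27 → inactive
o3: d²=162 > ρ²=27 → inactive
o4: d²=260 > ρ²=27 → inactive
F = F_att + ΣF_rep = (-28.4352,25.4352)
p' = p + 1/8·F = (7.4456,-7.8206)

Fx=-28.4352 Fy=25.4352 x'=7.4456 y'=-7.8206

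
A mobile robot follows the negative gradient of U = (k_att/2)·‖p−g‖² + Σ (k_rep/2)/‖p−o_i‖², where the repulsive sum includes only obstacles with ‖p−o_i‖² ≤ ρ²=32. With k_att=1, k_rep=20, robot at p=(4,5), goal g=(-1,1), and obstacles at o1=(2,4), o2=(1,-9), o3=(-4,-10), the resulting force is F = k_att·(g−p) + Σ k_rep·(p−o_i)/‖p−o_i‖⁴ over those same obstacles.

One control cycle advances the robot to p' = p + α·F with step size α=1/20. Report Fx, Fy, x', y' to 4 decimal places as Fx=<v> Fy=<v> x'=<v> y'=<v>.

F_att = 1·(g−p) = 1·(-5,-4) = (-5.0000,-4.0000)
o1: d²=5 ≤ ρ²=32; F_rep = 20·(2,1)/5² = (1.6000,0.8000)
o2: d²=205 > ρ²=32 → inactive
o3: d²=289 > ρ²=32 → inactive
F = F_att + ΣF_rep = (-3.4000,-3.2000)
p' = p + 1/20·F = (3.8300,4.8400)

Fx=-3.4000 Fy=-3.2000 x'=3.8300 y'=4.8400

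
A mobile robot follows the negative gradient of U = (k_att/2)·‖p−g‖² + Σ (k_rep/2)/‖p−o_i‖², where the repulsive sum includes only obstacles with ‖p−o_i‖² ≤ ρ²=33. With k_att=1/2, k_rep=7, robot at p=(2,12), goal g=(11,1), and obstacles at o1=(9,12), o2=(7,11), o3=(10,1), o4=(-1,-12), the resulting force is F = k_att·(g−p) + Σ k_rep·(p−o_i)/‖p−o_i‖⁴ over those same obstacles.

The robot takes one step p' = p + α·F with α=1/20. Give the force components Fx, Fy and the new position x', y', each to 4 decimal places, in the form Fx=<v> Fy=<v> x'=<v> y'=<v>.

F_att = 1/2·(g−p) = 1/2·(9,-11) = (4.5000,-5.5000)
o1: d²=49 > ρ²=33 → inactive
o2: d²=26 ≤ ρ²=33; F_rep = 7·(-5,1)/26² = (-0.0518,0.0104)
o3: d²=185 > ρ²=33 → inactive
o4: d²=585 > ρ²=33 → inactive
F = F_att + ΣF_rep = (4.4482,-5.4896)
p' = p + 1/20·F = (2.2224,11.7255)

Fx=4.4482 Fy=-5.4896 x'=2.2224 y'=11.7255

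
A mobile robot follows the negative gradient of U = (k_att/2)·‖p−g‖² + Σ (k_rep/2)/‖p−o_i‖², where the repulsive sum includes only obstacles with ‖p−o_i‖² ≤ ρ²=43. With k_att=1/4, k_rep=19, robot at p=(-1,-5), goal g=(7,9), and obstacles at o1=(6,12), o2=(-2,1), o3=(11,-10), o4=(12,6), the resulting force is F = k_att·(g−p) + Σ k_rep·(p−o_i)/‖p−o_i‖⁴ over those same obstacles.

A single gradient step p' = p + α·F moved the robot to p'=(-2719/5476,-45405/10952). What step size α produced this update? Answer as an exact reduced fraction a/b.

F_att = 1/4·(g−p) = 1/4·(8,14) = (2.0000,3.5000)
o1: d²=338 > ρ²=43 → inactive
o2: d²=37 ≤ ρ²=43; F_rep = 19·(1,-6)/37² = (0.0139,-0.0833)
o3: d²=169 > ρ²=43 → inactive
o4: d²=290 > ρ²=43 → inactive
F = F_att + ΣF_rep = (2.0139,3.4167)
Δp = p'−p = (0.5035,0.8542); α = Δx/Fx = (2757/5476) / (2757/1369) = 1/4
check: Δy/Fy = (9355/10952) / (9355/2738) = 1/4 ✓

α = 1/4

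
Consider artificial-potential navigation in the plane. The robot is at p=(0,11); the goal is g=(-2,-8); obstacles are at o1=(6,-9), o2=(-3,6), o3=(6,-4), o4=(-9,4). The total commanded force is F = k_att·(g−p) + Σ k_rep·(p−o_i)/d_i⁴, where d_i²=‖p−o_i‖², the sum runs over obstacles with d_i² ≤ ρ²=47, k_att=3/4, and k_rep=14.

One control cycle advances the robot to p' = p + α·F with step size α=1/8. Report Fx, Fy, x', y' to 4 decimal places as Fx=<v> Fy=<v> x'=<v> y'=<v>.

Fx=-1.4637 Fy=-14.1894 x'=-0.1830 y'=9.2263

F_att = 3/4·(g−p) = 3/4·(-2,-19) = (-1.5000,-14.2500)
o1: d²=436 > ρ²=47 → inactive
o2: d²=34 ≤ ρ²=47; F_rep = 14·(3,5)/34² = (0.0363,0.0606)
o3: d²=261 > ρ²=47 → inactive
o4: d²=130 > ρ²=47 → inactive
F = F_att + ΣF_rep = (-1.4637,-14.1894)
p' = p + 1/8·F = (-0.1830,9.2263)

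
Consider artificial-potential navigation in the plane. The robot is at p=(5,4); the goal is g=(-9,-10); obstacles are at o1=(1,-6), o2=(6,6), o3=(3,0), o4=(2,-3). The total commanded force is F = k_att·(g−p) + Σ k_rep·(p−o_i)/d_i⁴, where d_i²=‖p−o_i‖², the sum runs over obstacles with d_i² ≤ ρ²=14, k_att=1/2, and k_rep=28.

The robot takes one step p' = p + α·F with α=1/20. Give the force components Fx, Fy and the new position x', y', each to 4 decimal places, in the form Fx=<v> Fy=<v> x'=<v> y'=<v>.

F_att = 1/2·(g−p) = 1/2·(-14,-14) = (-7.0000,-7.0000)
o1: d²=116 > ρ²=14 → inactive
o2: d²=5 ≤ ρ²=14; F_rep = 28·(-1,-2)/5² = (-1.1200,-2.2400)
o3: d²=20 > ρ²=14 → inactive
o4: d²=58 > ρ²=14 → inactive
F = F_att + ΣF_rep = (-8.1200,-9.2400)
p' = p + 1/20·F = (4.5940,3.5380)

Fx=-8.1200 Fy=-9.2400 x'=4.5940 y'=3.5380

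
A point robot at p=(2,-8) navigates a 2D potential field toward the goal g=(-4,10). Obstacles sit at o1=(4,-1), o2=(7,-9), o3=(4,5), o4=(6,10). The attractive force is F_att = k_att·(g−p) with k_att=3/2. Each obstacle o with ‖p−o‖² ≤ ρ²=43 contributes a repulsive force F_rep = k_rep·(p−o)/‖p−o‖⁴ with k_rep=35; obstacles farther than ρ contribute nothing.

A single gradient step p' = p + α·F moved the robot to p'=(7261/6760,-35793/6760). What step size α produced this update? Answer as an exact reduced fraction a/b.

α = 1/10

F_att = 3/2·(g−p) = 3/2·(-6,18) = (-9.0000,27.0000)
o1: d²=53 > ρ²=43 → inactive
o2: d²=26 ≤ ρ²=43; F_rep = 35·(-5,1)/26² = (-0.2589,0.0518)
o3: d²=173 > ρ²=43 → inactive
o4: d²=340 > ρ²=43 → inactive
F = F_att + ΣF_rep = (-9.2589,27.0518)
Δp = p'−p = (-0.9259,2.7052); α = Δx/Fx = (-6259/6760) / (-6259/676) = 1/10
check: Δy/Fy = (18287/6760) / (18287/676) = 1/10 ✓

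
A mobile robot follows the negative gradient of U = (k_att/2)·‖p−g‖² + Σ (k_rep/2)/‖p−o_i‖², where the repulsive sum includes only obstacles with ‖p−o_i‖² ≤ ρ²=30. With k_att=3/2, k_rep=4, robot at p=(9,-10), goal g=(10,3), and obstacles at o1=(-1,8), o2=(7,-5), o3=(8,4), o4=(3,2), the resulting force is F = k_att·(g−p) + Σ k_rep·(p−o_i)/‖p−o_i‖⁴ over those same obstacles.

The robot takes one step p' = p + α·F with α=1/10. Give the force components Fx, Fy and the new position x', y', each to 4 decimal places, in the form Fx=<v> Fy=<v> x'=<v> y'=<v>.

F_att = 3/2·(g−p) = 3/2·(1,13) = (1.5000,19.5000)
o1: d²=424 > ρ²=30 → inactive
o2: d²=29 ≤ ρ²=30; F_rep = 4·(2,-5)/29² = (0.0095,-0.0238)
o3: d²=197 > ρ²=30 → inactive
o4: d²=180 > ρ²=30 → inactive
F = F_att + ΣF_rep = (1.5095,19.4762)
p' = p + 1/10·F = (9.1510,-8.0524)

Fx=1.5095 Fy=19.4762 x'=9.1510 y'=-8.0524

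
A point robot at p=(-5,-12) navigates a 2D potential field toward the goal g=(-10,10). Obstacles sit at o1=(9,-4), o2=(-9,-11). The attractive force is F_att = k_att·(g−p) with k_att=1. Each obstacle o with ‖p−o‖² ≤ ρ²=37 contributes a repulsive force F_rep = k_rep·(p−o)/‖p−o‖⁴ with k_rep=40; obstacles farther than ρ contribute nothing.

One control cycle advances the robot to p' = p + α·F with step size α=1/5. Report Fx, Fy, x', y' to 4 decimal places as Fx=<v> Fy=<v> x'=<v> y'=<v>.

F_att = 1·(g−p) = 1·(-5,22) = (-5.0000,22.0000)
o1: d²=260 > ρ²=37 → inactive
o2: d²=17 ≤ ρ²=37; F_rep = 40·(4,-1)/17² = (0.5536,-0.1384)
F = F_att + ΣF_rep = (-4.4464,21.8616)
p' = p + 1/5·F = (-5.8893,-7.6277)

Fx=-4.4464 Fy=21.8616 x'=-5.8893 y'=-7.6277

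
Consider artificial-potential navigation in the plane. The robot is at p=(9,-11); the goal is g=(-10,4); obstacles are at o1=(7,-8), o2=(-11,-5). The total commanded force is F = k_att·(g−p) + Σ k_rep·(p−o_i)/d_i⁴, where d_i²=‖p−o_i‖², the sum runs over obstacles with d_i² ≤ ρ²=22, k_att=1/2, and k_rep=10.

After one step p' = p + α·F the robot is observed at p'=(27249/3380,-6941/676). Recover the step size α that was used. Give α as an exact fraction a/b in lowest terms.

F_att = 1/2·(g−p) = 1/2·(-19,15) = (-9.5000,7.5000)
o1: d²=13 ≤ ρ²=22; F_rep = 10·(2,-3)/13² = (0.1183,-0.1775)
o2: d²=436 > ρ²=22 → inactive
F = F_att + ΣF_rep = (-9.3817,7.3225)
Δp = p'−p = (-0.9382,0.7322); α = Δx/Fx = (-3171/3380) / (-3171/338) = 1/10
check: Δy/Fy = (495/676) / (2475/338) = 1/10 ✓

α = 1/10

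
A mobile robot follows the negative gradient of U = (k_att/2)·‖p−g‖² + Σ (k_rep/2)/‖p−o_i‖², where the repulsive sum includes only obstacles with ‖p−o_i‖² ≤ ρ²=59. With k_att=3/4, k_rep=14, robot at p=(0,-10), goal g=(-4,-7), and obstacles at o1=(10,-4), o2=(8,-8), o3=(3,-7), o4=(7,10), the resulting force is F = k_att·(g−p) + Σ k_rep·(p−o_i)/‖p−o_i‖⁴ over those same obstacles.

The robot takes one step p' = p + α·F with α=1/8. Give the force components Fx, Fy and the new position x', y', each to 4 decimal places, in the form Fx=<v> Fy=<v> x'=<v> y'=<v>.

F_att = 3/4·(g−p) = 3/4·(-4,3) = (-3.0000,2.2500)
o1: d²=136 > ρ²=59 → inactive
o2: d²=68 > ρ²=59 → inactive
o3: d²=18 ≤ ρ²=59; F_rep = 14·(-3,-3)/18² = (-0.1296,-0.1296)
o4: d²=449 > ρ²=59 → inactive
F = F_att + ΣF_rep = (-3.1296,2.1204)
p' = p + 1/8·F = (-0.3912,-9.7350)

Fx=-3.1296 Fy=2.1204 x'=-0.3912 y'=-9.7350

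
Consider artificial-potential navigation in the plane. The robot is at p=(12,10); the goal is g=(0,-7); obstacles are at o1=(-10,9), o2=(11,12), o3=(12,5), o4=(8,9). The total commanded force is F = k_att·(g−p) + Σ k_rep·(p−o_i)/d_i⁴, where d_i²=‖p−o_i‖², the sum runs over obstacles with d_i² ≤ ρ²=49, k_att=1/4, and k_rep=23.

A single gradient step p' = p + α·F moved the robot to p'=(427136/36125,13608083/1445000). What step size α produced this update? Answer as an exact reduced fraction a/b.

α = 1/10

F_att = 1/4·(g−p) = 1/4·(-12,-17) = (-3.0000,-4.2500)
o1: d²=485 > ρ²=49 → inactive
o2: d²=5 ≤ ρ²=49; F_rep = 23·(1,-2)/5² = (0.9200,-1.8400)
o3: d²=25 ≤ ρ²=49; F_rep = 23·(0,5)/25² = (0.0000,0.1840)
o4: d²=17 ≤ ρ²=49; F_rep = 23·(4,1)/17² = (0.3183,0.0796)
F = F_att + ΣF_rep = (-1.7617,-5.8264)
Δp = p'−p = (-0.1762,-0.5826); α = Δx/Fx = (-6364/36125) / (-12728/7225) = 1/10
check: Δy/Fy = (-841917/1445000) / (-841917/144500) = 1/10 ✓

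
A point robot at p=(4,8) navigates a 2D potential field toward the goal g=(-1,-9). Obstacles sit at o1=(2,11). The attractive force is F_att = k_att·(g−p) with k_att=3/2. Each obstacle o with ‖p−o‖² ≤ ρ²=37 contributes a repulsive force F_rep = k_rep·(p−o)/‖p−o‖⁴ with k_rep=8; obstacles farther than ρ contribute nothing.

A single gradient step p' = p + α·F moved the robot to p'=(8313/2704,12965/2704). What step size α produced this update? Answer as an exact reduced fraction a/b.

F_att = 3/2·(g−p) = 3/2·(-5,-17) = (-7.5000,-25.5000)
o1: d²=13 ≤ ρ²=37; F_rep = 8·(2,-3)/13² = (0.0947,-0.1420)
F = F_att + ΣF_rep = (-7.4053,-25.6420)
Δp = p'−p = (-0.9257,-3.2053); α = Δx/Fx = (-2503/2704) / (-2503/338) = 1/8
check: Δy/Fy = (-8667/2704) / (-8667/338) = 1/8 ✓

α = 1/8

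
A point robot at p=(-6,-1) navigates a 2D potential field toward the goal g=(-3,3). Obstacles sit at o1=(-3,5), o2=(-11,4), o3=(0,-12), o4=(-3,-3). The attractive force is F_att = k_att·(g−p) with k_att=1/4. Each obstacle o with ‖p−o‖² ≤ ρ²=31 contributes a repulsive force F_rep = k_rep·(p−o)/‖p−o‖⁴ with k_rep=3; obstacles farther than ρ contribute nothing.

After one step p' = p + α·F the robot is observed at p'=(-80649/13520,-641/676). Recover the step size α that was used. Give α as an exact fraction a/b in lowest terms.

F_att = 1/4·(g−p) = 1/4·(3,4) = (0.7500,1.0000)
o1: d²=45 > ρ²=31 → inactive
o2: d²=50 > ρ²=31 → inactive
o3: d²=157 > ρ²=31 → inactive
o4: d²=13 ≤ ρ²=31; F_rep = 3·(-3,2)/13² = (-0.0533,0.0355)
F = F_att + ΣF_rep = (0.6967,1.0355)
Δp = p'−p = (0.0348,0.0518); α = Δx/Fx = (471/13520) / (471/676) = 1/20
check: Δy/Fy = (35/676) / (175/169) = 1/20 ✓

α = 1/20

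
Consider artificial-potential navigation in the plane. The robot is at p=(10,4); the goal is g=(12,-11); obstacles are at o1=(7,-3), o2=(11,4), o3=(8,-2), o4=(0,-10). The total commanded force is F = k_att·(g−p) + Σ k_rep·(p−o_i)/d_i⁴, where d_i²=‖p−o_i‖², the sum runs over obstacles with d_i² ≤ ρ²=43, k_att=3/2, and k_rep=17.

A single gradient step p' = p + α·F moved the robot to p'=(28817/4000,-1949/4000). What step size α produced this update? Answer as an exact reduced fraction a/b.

F_att = 3/2·(g−p) = 3/2·(2,-15) = (3.0000,-22.5000)
o1: d²=58 > ρ²=43 → inactive
o2: d²=1 ≤ ρ²=43; F_rep = 17·(-1,0)/1² = (-17.0000,0.0000)
o3: d²=40 ≤ ρ²=43; F_rep = 17·(2,6)/40² = (0.0213,0.0638)
o4: d²=296 > ρ²=43 → inactive
F = F_att + ΣF_rep = (-13.9787,-22.4363)
Δp = p'−p = (-2.7957,-4.4873); α = Δx/Fx = (-11183/4000) / (-11183/800) = 1/5
check: Δy/Fy = (-17949/4000) / (-17949/800) = 1/5 ✓

α = 1/5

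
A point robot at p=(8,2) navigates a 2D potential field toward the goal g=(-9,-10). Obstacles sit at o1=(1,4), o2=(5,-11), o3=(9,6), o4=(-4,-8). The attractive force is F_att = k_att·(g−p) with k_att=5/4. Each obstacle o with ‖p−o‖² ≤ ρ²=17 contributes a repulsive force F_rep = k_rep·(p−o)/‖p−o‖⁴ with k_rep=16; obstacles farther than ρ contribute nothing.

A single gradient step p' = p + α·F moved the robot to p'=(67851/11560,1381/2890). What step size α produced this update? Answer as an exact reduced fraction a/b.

α = 1/10

F_att = 5/4·(g−p) = 5/4·(-17,-12) = (-21.2500,-15.0000)
o1: d²=53 > ρ²=17 → inactive
o2: d²=178 > ρ²=17 → inactive
o3: d²=17 ≤ ρ²=17; F_rep = 16·(-1,-4)/17² = (-0.0554,-0.2215)
o4: d²=244 > ρ²=17 → inactive
F = F_att + ΣF_rep = (-21.3054,-15.2215)
Δp = p'−p = (-2.1305,-1.5221); α = Δx/Fx = (-24629/11560) / (-24629/1156) = 1/10
check: Δy/Fy = (-4399/2890) / (-4399/289) = 1/10 ✓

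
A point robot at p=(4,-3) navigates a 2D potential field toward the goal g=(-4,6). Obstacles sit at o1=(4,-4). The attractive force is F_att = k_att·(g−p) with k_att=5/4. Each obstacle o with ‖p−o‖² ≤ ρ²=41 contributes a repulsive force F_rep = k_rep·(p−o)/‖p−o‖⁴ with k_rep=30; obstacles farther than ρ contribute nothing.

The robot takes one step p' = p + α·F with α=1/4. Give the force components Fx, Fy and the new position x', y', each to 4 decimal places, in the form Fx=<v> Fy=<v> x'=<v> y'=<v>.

Fx=-10.0000 Fy=41.2500 x'=1.5000 y'=7.3125

F_att = 5/4·(g−p) = 5/4·(-8,9) = (-10.0000,11.2500)
o1: d²=1 ≤ ρ²=41; F_rep = 30·(0,1)/1² = (0.0000,30.0000)
F = F_att + ΣF_rep = (-10.0000,41.2500)
p' = p + 1/4·F = (1.5000,7.3125)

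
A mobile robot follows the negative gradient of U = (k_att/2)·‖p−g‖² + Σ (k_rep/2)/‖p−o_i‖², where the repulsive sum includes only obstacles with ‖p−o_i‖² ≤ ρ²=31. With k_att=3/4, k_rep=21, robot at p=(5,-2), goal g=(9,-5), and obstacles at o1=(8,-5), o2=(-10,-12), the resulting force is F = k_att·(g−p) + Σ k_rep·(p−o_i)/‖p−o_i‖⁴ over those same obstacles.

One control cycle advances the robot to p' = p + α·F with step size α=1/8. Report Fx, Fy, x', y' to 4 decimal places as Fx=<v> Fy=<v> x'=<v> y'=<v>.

Fx=2.8056 Fy=-2.0556 x'=5.3507 y'=-2.2569

F_att = 3/4·(g−p) = 3/4·(4,-3) = (3.0000,-2.2500)
o1: d²=18 ≤ ρ²=31; F_rep = 21·(-3,3)/18² = (-0.1944,0.1944)
o2: d²=325 > ρ²=31 → inactive
F = F_att + ΣF_rep = (2.8056,-2.0556)
p' = p + 1/8·F = (5.3507,-2.2569)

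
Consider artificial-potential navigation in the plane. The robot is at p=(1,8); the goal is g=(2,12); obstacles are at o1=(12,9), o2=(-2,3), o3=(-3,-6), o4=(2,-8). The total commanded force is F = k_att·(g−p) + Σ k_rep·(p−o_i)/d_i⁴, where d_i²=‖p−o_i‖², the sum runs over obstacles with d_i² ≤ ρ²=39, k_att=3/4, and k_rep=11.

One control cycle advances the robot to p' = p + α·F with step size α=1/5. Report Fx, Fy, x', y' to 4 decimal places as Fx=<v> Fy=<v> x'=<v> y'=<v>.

Fx=0.7785 Fy=3.0476 x'=1.1557 y'=8.6095

F_att = 3/4·(g−p) = 3/4·(1,4) = (0.7500,3.0000)
o1: d²=122 > ρ²=39 → inactive
o2: d²=34 ≤ ρ²=39; F_rep = 11·(3,5)/34² = (0.0285,0.0476)
o3: d²=212 > ρ²=39 → inactive
o4: d²=257 > ρ²=39 → inactive
F = F_att + ΣF_rep = (0.7785,3.0476)
p' = p + 1/5·F = (1.1557,8.6095)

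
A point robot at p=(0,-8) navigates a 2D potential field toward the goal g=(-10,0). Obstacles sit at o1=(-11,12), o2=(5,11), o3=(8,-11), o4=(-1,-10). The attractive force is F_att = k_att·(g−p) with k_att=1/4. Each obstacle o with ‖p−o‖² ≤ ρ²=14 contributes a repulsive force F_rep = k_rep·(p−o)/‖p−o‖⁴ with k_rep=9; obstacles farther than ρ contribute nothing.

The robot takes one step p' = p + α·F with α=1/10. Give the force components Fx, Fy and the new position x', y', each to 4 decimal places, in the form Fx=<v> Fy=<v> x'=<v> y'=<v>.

Fx=-2.1400 Fy=2.7200 x'=-0.2140 y'=-7.7280

F_att = 1/4·(g−p) = 1/4·(-10,8) = (-2.5000,2.0000)
o1: d²=521 > ρ²=14 → inactive
o2: d²=386 > ρ²=14 → inactive
o3: d²=73 > ρ²=14 → inactive
o4: d²=5 ≤ ρ²=14; F_rep = 9·(1,2)/5² = (0.3600,0.7200)
F = F_att + ΣF_rep = (-2.1400,2.7200)
p' = p + 1/10·F = (-0.2140,-7.7280)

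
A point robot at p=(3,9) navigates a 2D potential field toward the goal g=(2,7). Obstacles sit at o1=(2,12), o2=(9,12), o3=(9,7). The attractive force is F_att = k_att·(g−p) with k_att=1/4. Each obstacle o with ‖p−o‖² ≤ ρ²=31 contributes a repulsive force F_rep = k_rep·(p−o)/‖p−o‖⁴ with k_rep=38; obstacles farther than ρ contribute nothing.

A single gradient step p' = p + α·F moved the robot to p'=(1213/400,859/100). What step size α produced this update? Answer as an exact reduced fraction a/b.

F_att = 1/4·(g−p) = 1/4·(-1,-2) = (-0.2500,-0.5000)
o1: d²=10 ≤ ρ²=31; F_rep = 38·(1,-3)/10² = (0.3800,-1.1400)
o2: d²=45 > ρ²=31 → inactive
o3: d²=40 > ρ²=31 → inactive
F = F_att + ΣF_rep = (0.1300,-1.6400)
Δp = p'−p = (0.0325,-0.4100); α = Δx/Fx = (13/400) / (13/100) = 1/4
check: Δy/Fy = (-41/100) / (-41/25) = 1/4 ✓

α = 1/4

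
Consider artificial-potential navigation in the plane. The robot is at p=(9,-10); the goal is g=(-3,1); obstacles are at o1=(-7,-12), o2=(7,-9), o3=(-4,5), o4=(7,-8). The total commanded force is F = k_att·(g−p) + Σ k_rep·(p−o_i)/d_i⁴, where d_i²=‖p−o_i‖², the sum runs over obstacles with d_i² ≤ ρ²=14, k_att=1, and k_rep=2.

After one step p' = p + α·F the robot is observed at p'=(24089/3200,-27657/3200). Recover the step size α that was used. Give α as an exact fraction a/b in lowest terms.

F_att = 1·(g−p) = 1·(-12,11) = (-12.0000,11.0000)
o1: d²=260 > ρ²=14 → inactive
o2: d²=5 ≤ ρ²=14; F_rep = 2·(2,-1)/5² = (0.1600,-0.0800)
o3: d²=394 > ρ²=14 → inactive
o4: d²=8 ≤ ρ²=14; F_rep = 2·(2,-2)/8² = (0.0625,-0.0625)
F = F_att + ΣF_rep = (-11.7775,10.8575)
Δp = p'−p = (-1.4722,1.3572); α = Δx/Fx = (-4711/3200) / (-4711/400) = 1/8
check: Δy/Fy = (4343/3200) / (4343/400) = 1/8 ✓

α = 1/8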